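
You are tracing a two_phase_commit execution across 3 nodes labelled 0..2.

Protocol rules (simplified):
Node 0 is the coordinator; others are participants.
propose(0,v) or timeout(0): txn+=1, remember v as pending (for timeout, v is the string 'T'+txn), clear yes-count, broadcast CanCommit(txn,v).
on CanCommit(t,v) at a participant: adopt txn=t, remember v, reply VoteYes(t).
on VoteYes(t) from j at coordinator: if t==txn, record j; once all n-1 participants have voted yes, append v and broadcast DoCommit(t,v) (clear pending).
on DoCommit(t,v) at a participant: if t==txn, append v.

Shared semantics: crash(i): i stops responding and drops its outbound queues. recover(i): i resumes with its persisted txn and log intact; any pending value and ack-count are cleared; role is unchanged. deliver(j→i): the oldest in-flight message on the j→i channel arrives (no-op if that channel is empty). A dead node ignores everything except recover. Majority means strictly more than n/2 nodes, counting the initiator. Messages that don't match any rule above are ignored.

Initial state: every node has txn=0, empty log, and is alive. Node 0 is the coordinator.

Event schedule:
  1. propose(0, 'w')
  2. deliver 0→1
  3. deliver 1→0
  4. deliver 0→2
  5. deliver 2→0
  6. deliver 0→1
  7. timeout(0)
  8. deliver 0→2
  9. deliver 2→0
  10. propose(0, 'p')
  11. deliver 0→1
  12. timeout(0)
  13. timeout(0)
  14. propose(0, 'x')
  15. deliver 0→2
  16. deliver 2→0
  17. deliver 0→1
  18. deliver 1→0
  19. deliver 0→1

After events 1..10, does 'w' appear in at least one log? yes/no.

after 1 — propose(0,'w'): n0:coor/t1/[-]
after 2 — deliver 0→1: n1:part/t1/[-]
after 3 — deliver 1→0: ·
after 4 — deliver 0→2: n2:part/t1/[-]
after 5 — deliver 2→0: n0:coor/t1/[w]
after 6 — deliver 0→1: n1:part/t1/[w]
after 7 — timeout(0): n0:coor/t2/[w]
after 8 — deliver 0→2: n2:part/t1/[w]
after 9 — deliver 2→0: ·
after 10 — propose(0,'p'): n0:coor/t3/[w]

yes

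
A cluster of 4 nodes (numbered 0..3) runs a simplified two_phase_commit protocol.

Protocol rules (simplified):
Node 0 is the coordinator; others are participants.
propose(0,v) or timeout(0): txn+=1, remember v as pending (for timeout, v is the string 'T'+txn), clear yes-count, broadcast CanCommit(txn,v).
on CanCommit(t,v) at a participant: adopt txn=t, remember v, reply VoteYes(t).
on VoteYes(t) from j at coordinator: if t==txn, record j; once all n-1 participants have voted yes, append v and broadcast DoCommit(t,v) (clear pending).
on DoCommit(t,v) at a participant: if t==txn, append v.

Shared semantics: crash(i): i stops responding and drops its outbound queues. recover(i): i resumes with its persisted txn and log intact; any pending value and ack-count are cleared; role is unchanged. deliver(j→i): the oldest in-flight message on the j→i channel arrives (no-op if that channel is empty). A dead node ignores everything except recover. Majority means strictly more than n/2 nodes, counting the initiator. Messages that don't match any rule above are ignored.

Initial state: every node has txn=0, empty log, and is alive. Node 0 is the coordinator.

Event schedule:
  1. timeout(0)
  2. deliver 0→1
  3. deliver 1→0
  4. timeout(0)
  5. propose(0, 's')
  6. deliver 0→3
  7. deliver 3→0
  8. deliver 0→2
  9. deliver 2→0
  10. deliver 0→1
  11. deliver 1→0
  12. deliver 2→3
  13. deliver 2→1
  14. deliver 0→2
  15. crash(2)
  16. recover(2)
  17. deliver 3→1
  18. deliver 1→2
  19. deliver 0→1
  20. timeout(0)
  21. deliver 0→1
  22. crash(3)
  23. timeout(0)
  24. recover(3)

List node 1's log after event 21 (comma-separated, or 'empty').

[1] timeout(0) → N0(coor t1 [-])
[2] deliver 0→1 → N1(part t1 [-])
[3] deliver 1→0 → ∅
[4] timeout(0) → N0(coor t2 [-])
[5] propose(0,'s') → N0(coor t3 [-])
[6] deliver 0→3 → N3(part t1 [-])
[7] deliver 3→0 → ∅
[8] deliver 0→2 → N2(part t1 [-])
[9] deliver 2→0 → ∅
[10] deliver 0→1 → N1(part t2 [-])
[11] deliver 1→0 → ∅
[12] deliver 2→3 → ∅
[13] deliver 2→1 → ∅
[14] deliver 0→2 → N2(part t2 [-])
[15] crash(2) → N2(✗part t2 [-])
[16] recover(2) → N2(part t2 [-])
[17] deliver 3→1 → ∅
[18] deliver 1→2 → ∅
[19] deliver 0→1 → N1(part t3 [-])
[20] timeout(0) → N0(coor t4 [-])
[21] deliver 0→1 → N1(part t4 [-])

empty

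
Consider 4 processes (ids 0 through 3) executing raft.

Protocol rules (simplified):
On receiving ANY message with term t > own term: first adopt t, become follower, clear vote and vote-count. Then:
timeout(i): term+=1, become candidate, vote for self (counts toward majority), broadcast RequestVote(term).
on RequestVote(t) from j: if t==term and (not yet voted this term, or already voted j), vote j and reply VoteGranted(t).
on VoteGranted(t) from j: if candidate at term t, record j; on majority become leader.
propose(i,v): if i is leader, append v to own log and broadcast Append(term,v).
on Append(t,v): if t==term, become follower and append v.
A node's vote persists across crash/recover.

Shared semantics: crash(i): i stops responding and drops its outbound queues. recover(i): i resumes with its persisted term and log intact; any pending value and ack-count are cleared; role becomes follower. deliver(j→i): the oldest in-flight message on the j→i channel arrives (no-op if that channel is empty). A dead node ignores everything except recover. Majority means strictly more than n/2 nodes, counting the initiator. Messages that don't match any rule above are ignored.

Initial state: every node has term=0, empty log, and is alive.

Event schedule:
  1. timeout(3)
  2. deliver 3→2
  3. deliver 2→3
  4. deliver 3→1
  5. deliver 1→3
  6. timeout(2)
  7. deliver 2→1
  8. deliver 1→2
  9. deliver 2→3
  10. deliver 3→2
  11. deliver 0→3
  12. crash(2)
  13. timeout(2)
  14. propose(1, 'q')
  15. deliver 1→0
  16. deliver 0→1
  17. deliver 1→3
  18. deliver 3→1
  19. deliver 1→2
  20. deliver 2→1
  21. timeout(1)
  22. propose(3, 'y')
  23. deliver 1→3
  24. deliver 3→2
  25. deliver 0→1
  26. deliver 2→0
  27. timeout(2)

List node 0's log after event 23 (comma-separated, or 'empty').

empty

1. timeout(3):  <3:cand t1 ->
2. deliver 3→2:  <2:foll t1 ->
3. deliver 2→3:  nop
4. deliver 3→1:  <1:foll t1 ->
5. deliver 1→3:  <3:lead t1 ->
6. timeout(2):  <2:cand t2 ->
7. deliver 2→1:  <1:foll t2 ->
8. deliver 1→2:  nop
9. deliver 2→3:  <3:foll t2 ->
10. deliver 3→2:  <2:lead t2 ->
11. deliver 0→3:  nop
12. crash(2):  <2:✗lead t2 ->
13. timeout(2):  nop
14. propose(1,'q'):  nop
15. deliver 1→0:  nop
16. deliver 0→1:  nop
17. deliver 1→3:  nop
18. deliver 3→1:  nop
19. deliver 1→2:  nop
20. deliver 2→1:  nop
21. timeout(1):  <1:cand t3 ->
22. propose(3,'y'):  nop
23. deliver 1→3:  <3:foll t3 ->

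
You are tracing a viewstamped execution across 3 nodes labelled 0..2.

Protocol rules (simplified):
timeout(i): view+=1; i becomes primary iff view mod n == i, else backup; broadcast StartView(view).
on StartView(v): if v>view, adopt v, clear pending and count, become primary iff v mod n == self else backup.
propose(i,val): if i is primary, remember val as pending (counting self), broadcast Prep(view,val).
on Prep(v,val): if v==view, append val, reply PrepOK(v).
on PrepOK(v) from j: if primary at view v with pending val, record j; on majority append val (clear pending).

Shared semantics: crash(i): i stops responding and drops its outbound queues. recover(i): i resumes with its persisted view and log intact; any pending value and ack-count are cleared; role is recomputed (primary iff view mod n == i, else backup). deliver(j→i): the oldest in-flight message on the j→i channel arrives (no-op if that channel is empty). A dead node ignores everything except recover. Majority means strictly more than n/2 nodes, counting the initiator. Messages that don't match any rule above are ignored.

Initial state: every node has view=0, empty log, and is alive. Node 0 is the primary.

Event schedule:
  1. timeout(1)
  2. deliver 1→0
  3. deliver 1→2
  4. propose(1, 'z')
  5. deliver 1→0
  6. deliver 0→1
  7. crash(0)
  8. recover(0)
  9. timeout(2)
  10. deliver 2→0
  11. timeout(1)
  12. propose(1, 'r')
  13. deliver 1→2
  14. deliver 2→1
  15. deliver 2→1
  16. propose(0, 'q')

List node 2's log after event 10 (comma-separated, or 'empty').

1. timeout(1):  <1:prim v1 ->
2. deliver 1→0:  <0:back v1 ->
3. deliver 1→2:  <2:back v1 ->
4. propose(1,'z'):  nop
5. deliver 1→0:  <0:back v1 z>
6. deliver 0→1:  <1:prim v1 z>
7. crash(0):  <0:✗back v1 z>
8. recover(0):  <0:back v1 z>
9. timeout(2):  <2:prim v2 ->
10. deliver 2→0:  <0:back v2 z>

empty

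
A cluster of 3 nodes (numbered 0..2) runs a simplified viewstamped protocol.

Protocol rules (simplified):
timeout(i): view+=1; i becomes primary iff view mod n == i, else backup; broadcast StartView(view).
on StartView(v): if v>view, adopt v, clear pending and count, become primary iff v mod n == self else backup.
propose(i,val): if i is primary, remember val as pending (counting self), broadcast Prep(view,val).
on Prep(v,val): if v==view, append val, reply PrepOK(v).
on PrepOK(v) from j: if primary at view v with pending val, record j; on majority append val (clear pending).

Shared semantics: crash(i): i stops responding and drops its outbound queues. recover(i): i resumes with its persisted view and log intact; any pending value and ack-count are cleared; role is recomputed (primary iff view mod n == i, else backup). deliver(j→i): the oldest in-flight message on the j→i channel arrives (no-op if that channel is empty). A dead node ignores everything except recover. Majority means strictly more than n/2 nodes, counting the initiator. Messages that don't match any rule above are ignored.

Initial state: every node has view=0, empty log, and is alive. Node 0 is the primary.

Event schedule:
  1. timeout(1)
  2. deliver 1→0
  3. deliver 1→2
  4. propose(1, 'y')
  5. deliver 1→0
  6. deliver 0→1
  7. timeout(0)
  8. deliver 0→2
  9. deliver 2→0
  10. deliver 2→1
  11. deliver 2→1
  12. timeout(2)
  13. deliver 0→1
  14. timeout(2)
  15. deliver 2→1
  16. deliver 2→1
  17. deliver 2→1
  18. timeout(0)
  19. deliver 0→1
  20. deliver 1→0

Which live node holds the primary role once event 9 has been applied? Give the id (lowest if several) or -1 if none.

1

1. timeout(1):  <1:prim v1 ->
2. deliver 1→0:  <0:back v1 ->
3. deliver 1→2:  <2:back v1 ->
4. propose(1,'y'):  nop
5. deliver 1→0:  <0:back v1 y>
6. deliver 0→1:  <1:prim v1 y>
7. timeout(0):  <0:back v2 y>
8. deliver 0→2:  <2:prim v2 ->
9. deliver 2→0:  nop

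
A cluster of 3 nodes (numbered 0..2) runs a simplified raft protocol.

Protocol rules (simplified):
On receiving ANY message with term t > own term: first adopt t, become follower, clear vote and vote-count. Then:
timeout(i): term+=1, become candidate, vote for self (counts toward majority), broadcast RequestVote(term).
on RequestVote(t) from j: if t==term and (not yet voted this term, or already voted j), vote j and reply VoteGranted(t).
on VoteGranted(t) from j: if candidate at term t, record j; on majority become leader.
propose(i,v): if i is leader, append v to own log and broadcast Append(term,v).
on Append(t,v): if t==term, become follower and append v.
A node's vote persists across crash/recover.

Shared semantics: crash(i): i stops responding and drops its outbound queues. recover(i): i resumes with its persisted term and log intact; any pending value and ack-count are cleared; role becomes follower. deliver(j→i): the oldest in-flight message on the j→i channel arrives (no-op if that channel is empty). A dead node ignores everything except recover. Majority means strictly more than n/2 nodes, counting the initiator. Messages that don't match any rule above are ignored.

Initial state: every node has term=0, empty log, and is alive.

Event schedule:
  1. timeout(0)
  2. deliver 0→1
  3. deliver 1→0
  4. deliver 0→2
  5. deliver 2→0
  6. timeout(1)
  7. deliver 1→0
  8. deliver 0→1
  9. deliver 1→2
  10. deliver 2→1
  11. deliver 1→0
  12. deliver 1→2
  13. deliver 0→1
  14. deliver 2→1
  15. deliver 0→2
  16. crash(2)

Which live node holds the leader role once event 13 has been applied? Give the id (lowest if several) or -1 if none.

[1] timeout(0) → N0(cand t1 [-])
[2] deliver 0→1 → N1(foll t1 [-])
[3] deliver 1→0 → N0(lead t1 [-])
[4] deliver 0→2 → N2(foll t1 [-])
[5] deliver 2→0 → ∅
[6] timeout(1) → N1(cand t2 [-])
[7] deliver 1→0 → N0(foll t2 [-])
[8] deliver 0→1 → N1(lead t2 [-])
[9] deliver 1→2 → N2(foll t2 [-])
[10] deliver 2→1 → ∅
[11] deliver 1→0 → ∅
[12] deliver 1→2 → ∅
[13] deliver 0→1 → ∅

1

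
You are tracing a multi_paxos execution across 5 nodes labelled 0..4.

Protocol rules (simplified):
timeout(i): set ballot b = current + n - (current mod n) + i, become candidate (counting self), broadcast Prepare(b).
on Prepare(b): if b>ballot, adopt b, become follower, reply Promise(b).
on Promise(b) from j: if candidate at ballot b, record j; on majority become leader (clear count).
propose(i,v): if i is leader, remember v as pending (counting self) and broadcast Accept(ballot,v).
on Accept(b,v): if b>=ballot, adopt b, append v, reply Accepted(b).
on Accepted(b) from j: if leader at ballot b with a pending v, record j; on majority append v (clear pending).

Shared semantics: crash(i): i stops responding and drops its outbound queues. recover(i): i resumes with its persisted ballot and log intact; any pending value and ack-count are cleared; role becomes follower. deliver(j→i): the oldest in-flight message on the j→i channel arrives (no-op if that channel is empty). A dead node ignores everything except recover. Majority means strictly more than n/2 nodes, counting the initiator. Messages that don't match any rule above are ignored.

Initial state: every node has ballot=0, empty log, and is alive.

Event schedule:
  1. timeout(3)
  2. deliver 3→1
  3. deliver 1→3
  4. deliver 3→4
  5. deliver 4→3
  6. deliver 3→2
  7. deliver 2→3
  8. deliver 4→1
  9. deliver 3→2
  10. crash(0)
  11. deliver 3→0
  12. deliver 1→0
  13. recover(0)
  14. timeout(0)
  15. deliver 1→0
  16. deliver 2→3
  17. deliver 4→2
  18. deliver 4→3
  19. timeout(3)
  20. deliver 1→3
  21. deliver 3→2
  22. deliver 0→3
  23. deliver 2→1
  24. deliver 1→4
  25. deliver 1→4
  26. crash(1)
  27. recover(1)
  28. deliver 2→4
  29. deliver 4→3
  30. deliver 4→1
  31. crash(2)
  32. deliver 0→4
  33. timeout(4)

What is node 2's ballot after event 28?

after 1 — timeout(3): n3:cand/b8/[-]
after 2 — deliver 3→1: n1:foll/b8/[-]
after 3 — deliver 1→3: ·
after 4 — deliver 3→4: n4:foll/b8/[-]
after 5 — deliver 4→3: n3:lead/b8/[-]
after 6 — deliver 3→2: n2:foll/b8/[-]
after 7 — deliver 2→3: ·
after 8 — deliver 4→1: ·
after 9 — deliver 3→2: ·
after 10 — crash(0): n0:✗foll/b0/[-]
after 11 — deliver 3→0: ·
after 12 — deliver 1→0: ·
after 13 — recover(0): n0:foll/b0/[-]
after 14 — timeout(0): n0:cand/b5/[-]
after 15 — deliver 1→0: ·
after 16 — deliver 2→3: ·
after 17 — deliver 4→2: ·
after 18 — deliver 4→3: ·
after 19 — timeout(3): n3:cand/b13/[-]
after 20 — deliver 1→3: ·
after 21 — deliver 3→2: n2:foll/b13/[-]
after 22 — deliver 0→3: ·
after 23 — deliver 2→1: ·
after 24 — deliver 1→4: ·
after 25 — deliver 1→4: ·
after 26 — crash(1): n1:✗foll/b8/[-]
after 27 — recover(1): n1:foll/b8/[-]
after 28 — deliver 2→4: ·

13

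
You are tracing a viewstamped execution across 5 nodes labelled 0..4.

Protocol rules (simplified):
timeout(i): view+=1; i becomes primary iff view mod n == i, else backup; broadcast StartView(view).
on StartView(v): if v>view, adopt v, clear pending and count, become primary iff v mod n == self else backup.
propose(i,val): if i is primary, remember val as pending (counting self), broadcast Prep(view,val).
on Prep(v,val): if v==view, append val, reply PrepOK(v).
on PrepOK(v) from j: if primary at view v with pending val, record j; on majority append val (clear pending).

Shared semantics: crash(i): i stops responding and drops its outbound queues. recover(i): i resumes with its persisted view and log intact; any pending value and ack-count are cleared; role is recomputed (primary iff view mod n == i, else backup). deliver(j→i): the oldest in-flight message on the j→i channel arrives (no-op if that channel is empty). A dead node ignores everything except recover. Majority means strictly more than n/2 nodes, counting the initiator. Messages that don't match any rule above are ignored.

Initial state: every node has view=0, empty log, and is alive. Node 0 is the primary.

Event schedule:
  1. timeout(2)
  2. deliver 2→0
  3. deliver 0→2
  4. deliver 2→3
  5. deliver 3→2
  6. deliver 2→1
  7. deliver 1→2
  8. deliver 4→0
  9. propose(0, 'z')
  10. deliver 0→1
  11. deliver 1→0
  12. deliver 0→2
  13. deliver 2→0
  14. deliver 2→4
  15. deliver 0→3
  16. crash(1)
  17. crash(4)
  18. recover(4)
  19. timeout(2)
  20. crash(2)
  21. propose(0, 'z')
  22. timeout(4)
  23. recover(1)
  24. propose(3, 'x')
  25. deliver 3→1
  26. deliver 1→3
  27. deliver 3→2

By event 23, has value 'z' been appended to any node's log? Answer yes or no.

1. timeout(2):  <2:back v1 ->
2. deliver 2→0:  <0:back v1 ->
3. deliver 0→2:  nop
4. deliver 2→3:  <3:back v1 ->
5. deliver 3→2:  nop
6. deliver 2→1:  <1:prim v1 ->
7. deliver 1→2:  nop
8. deliver 4→0:  nop
9. propose(0,'z'):  nop
10. deliver 0→1:  nop
11. deliver 1→0:  nop
12. deliver 0→2:  nop
13. deliver 2→0:  nop
14. deliver 2→4:  <4:back v1 ->
15. deliver 0→3:  nop
16. crash(1):  <1:✗prim v1 ->
17. crash(4):  <4:✗back v1 ->
18. recover(4):  <4:back v1 ->
19. timeout(2):  <2:prim v2 ->
20. crash(2):  <2:✗prim v2 ->
21. propose(0,'z'):  nop
22. timeout(4):  <4:back v2 ->
23. recover(1):  <1:prim v1 ->

no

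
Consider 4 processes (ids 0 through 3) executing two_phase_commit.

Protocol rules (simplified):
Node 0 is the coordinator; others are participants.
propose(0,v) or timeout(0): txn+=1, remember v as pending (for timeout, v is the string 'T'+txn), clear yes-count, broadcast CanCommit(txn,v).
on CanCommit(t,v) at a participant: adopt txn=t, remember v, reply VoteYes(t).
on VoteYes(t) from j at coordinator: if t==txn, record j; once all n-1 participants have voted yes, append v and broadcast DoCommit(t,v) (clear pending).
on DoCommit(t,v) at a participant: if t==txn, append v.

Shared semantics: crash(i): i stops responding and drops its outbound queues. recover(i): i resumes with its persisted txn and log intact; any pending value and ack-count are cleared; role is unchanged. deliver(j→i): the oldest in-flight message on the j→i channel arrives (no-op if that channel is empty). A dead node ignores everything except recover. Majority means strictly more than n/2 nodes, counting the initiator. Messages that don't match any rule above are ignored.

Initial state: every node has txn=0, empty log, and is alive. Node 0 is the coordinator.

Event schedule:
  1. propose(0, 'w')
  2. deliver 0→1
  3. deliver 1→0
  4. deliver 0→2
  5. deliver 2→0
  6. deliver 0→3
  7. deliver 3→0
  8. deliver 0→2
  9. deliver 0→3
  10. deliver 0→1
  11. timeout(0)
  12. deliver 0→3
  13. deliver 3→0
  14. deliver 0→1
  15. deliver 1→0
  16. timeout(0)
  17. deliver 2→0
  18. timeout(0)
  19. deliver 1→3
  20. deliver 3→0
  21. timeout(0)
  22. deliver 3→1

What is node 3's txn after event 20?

[1] propose(0,'w') → N0(coor t1 [-])
[2] deliver 0→1 → N1(part t1 [-])
[3] deliver 1→0 → ∅
[4] deliver 0→2 → N2(part t1 [-])
[5] deliver 2→0 → ∅
[6] deliver 0→3 → N3(part t1 [-])
[7] deliver 3→0 → N0(coor t1 [w])
[8] deliver 0→2 → N2(part t1 [w])
[9] deliver 0→3 → N3(part t1 [w])
[10] deliver 0→1 → N1(part t1 [w])
[11] timeout(0) → N0(coor t2 [w])
[12] deliver 0→3 → N3(part t2 [w])
[13] deliver 3→0 → ∅
[14] deliver 0→1 → N1(part t2 [w])
[15] deliver 1→0 → ∅
[16] timeout(0) → N0(coor t3 [w])
[17] deliver 2→0 → ∅
[18] timeout(0) → N0(coor t4 [w])
[19] deliver 1→3 → ∅
[20] deliver 3→0 → ∅

2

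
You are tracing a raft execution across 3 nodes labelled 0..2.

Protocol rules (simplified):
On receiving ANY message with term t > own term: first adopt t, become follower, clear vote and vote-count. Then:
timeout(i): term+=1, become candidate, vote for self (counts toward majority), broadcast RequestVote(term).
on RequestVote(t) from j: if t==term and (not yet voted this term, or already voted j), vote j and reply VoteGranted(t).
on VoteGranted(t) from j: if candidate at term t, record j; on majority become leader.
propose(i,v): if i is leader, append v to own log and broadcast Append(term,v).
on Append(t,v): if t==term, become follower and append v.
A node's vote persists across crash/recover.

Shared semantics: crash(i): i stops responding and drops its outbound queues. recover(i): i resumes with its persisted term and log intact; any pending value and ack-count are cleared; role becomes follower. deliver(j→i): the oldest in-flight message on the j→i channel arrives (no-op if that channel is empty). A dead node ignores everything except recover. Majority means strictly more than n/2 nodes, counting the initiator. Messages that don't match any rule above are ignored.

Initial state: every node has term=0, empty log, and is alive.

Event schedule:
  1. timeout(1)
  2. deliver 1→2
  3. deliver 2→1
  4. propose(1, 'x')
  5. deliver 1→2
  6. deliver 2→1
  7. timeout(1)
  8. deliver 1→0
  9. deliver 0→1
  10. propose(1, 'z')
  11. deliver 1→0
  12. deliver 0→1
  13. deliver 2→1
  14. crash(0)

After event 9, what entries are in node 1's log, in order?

step 1 timeout(1): 1={cand,t=1,log=-}
step 2 deliver 1→2: 2={foll,t=1,log=-}
step 3 deliver 2→1: 1={lead,t=1,log=-}
step 4 propose(1,'x'): 1={lead,t=1,log=x}
step 5 deliver 1→2: 2={foll,t=1,log=x}
step 6 deliver 2→1: —
step 7 timeout(1): 1={cand,t=2,log=x}
step 8 deliver 1→0: 0={foll,t=1,log=-}
step 9 deliver 0→1: —

x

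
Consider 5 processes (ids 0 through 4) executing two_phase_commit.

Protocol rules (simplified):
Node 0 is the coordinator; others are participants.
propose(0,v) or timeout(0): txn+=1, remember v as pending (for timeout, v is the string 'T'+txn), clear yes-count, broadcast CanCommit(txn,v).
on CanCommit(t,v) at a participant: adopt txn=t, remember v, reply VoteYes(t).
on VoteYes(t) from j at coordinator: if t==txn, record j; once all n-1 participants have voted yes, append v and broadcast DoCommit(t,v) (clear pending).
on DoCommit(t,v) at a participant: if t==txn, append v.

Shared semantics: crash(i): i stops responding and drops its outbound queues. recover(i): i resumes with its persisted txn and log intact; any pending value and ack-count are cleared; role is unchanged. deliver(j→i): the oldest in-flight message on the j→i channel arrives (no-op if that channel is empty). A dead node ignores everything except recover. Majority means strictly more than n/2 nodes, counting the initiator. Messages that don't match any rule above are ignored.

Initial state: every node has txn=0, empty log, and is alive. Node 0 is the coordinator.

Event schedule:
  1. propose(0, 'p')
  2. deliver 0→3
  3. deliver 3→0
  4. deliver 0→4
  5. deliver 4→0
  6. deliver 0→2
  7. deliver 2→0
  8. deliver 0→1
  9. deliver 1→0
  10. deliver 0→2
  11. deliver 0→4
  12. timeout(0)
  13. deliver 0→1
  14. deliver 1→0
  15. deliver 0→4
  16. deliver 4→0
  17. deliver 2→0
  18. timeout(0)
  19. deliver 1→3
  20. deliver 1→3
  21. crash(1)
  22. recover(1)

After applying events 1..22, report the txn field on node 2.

1

step 1 propose(0,'p'): 0={coor,t=1,log=-}
step 2 deliver 0→3: 3={part,t=1,log=-}
step 3 deliver 3→0: —
step 4 deliver 0→4: 4={part,t=1,log=-}
step 5 deliver 4→0: —
step 6 deliver 0→2: 2={part,t=1,log=-}
step 7 deliver 2→0: —
step 8 deliver 0→1: 1={part,t=1,log=-}
step 9 deliver 1→0: 0={coor,t=1,log=p}
step 10 deliver 0→2: 2={part,t=1,log=p}
step 11 deliver 0→4: 4={part,t=1,log=p}
step 12 timeout(0): 0={coor,t=2,log=p}
step 13 deliver 0→1: 1={part,t=1,log=p}
step 14 deliver 1→0: —
step 15 deliver 0→4: 4={part,t=2,log=p}
step 16 deliver 4→0: —
step 17 deliver 2→0: —
step 18 timeout(0): 0={coor,t=3,log=p}
step 19 deliver 1→3: —
step 20 deliver 1→3: —
step 21 crash(1): 1={✗part,t=1,log=p}
step 22 recover(1): 1={part,t=1,log=p}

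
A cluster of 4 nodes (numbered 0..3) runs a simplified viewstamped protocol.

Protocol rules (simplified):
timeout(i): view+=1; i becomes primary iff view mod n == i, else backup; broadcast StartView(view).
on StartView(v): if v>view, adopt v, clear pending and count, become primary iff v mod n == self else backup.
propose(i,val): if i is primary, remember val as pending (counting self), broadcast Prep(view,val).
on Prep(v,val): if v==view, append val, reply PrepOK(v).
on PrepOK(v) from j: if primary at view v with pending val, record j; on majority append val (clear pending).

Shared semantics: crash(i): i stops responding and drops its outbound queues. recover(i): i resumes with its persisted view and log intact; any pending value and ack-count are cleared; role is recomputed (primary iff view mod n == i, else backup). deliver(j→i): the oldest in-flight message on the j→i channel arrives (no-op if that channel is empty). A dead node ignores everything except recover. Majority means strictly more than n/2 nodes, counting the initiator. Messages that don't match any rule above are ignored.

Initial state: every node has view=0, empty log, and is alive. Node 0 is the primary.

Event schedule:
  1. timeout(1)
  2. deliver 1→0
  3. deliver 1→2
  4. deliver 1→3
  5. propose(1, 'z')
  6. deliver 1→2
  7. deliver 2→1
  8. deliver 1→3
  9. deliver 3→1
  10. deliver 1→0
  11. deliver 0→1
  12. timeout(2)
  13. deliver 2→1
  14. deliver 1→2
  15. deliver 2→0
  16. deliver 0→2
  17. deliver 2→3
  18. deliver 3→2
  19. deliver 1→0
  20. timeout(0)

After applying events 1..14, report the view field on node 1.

2

e1 timeout(1): 1[prim,v=1,-]
e2 deliver 1→0: 0[back,v=1,-]
e3 deliver 1→2: 2[back,v=1,-]
e4 deliver 1→3: 3[back,v=1,-]
e5 propose(1,'z'): ·
e6 deliver 1→2: 2[back,v=1,z]
e7 deliver 2→1: ·
e8 deliver 1→3: 3[back,v=1,z]
e9 deliver 3→1: 1[prim,v=1,z]
e10 deliver 1→0: 0[back,v=1,z]
e11 deliver 0→1: ·
e12 timeout(2): 2[prim,v=2,z]
e13 deliver 2→1: 1[back,v=2,z]
e14 deliver 1→2: ·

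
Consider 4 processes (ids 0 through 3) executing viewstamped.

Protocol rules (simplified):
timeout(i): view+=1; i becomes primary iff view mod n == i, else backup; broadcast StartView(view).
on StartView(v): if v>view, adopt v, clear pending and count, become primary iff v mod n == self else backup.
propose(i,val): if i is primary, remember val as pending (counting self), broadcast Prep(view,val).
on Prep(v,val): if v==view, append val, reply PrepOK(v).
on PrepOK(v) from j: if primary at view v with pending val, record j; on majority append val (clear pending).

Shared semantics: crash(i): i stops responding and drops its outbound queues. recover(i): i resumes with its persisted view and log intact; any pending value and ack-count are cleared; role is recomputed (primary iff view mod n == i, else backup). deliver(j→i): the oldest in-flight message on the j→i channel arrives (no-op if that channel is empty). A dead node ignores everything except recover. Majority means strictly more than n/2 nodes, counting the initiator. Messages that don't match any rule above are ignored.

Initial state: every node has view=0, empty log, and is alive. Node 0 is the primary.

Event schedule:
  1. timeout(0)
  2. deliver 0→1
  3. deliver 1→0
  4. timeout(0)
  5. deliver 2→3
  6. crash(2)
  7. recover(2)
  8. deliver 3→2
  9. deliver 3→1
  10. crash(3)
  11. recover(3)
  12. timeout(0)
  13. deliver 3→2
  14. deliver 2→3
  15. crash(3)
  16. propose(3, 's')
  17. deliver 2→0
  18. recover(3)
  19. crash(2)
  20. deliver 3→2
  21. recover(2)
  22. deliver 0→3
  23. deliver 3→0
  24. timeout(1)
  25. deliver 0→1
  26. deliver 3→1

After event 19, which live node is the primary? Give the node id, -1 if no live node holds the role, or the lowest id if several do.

after 1 — timeout(0): n0:back/v1/[-]
after 2 — deliver 0→1: n1:prim/v1/[-]
after 3 — deliver 1→0: ·
after 4 — timeout(0): n0:back/v2/[-]
after 5 — deliver 2→3: ·
after 6 — crash(2): n2:✗back/v0/[-]
after 7 — recover(2): n2:back/v0/[-]
after 8 — deliver 3→2: ·
after 9 — deliver 3→1: ·
after 10 — crash(3): n3:✗back/v0/[-]
after 11 — recover(3): n3:back/v0/[-]
after 12 — timeout(0): n0:back/v3/[-]
after 13 — deliver 3→2: ·
after 14 — deliver 2→3: ·
after 15 — crash(3): n3:✗back/v0/[-]
after 16 — propose(3,'s'): ·
after 17 — deliver 2→0: ·
after 18 — recover(3): n3:back/v0/[-]
after 19 — crash(2): n2:✗back/v0/[-]

1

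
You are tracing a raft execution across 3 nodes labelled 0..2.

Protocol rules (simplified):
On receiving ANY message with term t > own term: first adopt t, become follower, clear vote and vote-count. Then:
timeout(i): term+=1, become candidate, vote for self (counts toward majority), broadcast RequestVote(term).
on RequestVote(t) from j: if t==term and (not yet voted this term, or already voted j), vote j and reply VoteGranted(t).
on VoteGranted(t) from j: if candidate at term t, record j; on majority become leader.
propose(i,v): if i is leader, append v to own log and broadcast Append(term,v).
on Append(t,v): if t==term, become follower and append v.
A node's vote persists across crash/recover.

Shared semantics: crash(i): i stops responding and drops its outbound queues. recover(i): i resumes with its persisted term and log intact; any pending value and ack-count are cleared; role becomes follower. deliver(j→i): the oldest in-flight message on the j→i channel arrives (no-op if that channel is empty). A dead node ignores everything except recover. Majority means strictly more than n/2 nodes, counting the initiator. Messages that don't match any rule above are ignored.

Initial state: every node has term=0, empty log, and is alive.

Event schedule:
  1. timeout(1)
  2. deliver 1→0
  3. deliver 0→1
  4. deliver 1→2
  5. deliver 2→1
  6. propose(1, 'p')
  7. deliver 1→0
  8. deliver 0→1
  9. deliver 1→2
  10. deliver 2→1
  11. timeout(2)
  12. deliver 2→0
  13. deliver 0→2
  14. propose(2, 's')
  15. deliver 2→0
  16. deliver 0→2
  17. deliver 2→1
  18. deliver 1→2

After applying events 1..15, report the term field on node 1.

1

1. timeout(1):  <1:cand t1 ->
2. deliver 1→0:  <0:foll t1 ->
3. deliver 0→1:  <1:lead t1 ->
4. deliver 1→2:  <2:foll t1 ->
5. deliver 2→1:  nop
6. propose(1,'p'):  <1:lead t1 p>
7. deliver 1→0:  <0:foll t1 p>
8. deliver 0→1:  nop
9. deliver 1→2:  <2:foll t1 p>
10. deliver 2→1:  nop
11. timeout(2):  <2:cand t2 p>
12. deliver 2→0:  <0:foll t2 p>
13. deliver 0→2:  <2:lead t2 p>
14. propose(2,'s'):  <2:lead t2 p,s>
15. deliver 2→0:  <0:foll t2 p,s>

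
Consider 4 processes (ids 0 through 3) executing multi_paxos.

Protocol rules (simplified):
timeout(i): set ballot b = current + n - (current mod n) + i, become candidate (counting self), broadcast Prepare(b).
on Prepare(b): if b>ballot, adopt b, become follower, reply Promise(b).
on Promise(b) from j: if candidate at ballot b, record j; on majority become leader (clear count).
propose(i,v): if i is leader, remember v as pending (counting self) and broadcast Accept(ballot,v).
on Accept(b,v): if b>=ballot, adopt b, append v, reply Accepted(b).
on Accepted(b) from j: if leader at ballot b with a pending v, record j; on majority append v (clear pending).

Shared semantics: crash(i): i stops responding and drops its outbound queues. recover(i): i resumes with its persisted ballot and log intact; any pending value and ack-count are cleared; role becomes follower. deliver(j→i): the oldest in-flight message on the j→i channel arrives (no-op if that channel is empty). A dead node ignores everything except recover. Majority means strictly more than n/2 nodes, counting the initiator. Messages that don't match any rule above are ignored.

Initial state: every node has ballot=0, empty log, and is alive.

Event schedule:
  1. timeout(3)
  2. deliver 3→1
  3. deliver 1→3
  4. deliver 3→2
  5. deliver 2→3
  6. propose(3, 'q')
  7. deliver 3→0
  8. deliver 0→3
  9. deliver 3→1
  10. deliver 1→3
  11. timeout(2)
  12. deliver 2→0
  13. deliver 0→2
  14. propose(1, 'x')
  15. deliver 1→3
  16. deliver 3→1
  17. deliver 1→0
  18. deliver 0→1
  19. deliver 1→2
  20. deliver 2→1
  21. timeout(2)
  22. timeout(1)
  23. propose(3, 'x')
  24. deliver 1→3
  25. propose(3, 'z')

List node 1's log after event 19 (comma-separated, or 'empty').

1. timeout(3):  <3:cand b7 ->
2. deliver 3→1:  <1:foll b7 ->
3. deliver 1→3:  nop
4. deliver 3→2:  <2:foll b7 ->
5. deliver 2→3:  <3:lead b7 ->
6. propose(3,'q'):  nop
7. deliver 3→0:  <0:foll b7 ->
8. deliver 0→3:  nop
9. deliver 3→1:  <1:foll b7 q>
10. deliver 1→3:  nop
11. timeout(2):  <2:cand b10 ->
12. deliver 2→0:  <0:foll b10 ->
13. deliver 0→2:  nop
14. propose(1,'x'):  nop
15. deliver 1→3:  nop
16. deliver 3→1:  nop
17. deliver 1→0:  nop
18. deliver 0→1:  nop
19. deliver 1→2:  nop

q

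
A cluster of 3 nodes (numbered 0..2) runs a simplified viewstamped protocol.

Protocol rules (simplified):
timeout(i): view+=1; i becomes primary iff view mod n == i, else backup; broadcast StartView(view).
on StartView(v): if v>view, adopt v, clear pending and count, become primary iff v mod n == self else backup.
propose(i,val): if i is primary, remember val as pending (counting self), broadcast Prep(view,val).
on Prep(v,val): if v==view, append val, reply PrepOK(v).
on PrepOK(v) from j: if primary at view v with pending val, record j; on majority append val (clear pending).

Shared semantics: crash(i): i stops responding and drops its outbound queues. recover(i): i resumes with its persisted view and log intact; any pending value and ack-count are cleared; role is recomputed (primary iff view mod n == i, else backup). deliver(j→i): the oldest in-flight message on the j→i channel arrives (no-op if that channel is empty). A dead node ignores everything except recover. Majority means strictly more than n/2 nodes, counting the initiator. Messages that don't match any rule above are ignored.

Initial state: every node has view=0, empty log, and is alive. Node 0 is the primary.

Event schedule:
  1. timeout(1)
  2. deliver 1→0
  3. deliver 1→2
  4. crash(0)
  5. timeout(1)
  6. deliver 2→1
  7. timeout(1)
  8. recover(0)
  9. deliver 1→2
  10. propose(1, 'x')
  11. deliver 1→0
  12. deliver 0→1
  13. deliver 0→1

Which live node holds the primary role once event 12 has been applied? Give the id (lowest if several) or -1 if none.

1. timeout(1):  <1:prim v1 ->
2. deliver 1→0:  <0:back v1 ->
3. deliver 1→2:  <2:back v1 ->
4. crash(0):  <0:✗back v1 ->
5. timeout(1):  <1:back v2 ->
6. deliver 2→1:  nop
7. timeout(1):  <1:back v3 ->
8. recover(0):  <0:back v1 ->
9. deliver 1→2:  <2:prim v2 ->
10. propose(1,'x'):  nop
11. deliver 1→0:  <0:back v2 ->
12. deliver 0→1:  nop

2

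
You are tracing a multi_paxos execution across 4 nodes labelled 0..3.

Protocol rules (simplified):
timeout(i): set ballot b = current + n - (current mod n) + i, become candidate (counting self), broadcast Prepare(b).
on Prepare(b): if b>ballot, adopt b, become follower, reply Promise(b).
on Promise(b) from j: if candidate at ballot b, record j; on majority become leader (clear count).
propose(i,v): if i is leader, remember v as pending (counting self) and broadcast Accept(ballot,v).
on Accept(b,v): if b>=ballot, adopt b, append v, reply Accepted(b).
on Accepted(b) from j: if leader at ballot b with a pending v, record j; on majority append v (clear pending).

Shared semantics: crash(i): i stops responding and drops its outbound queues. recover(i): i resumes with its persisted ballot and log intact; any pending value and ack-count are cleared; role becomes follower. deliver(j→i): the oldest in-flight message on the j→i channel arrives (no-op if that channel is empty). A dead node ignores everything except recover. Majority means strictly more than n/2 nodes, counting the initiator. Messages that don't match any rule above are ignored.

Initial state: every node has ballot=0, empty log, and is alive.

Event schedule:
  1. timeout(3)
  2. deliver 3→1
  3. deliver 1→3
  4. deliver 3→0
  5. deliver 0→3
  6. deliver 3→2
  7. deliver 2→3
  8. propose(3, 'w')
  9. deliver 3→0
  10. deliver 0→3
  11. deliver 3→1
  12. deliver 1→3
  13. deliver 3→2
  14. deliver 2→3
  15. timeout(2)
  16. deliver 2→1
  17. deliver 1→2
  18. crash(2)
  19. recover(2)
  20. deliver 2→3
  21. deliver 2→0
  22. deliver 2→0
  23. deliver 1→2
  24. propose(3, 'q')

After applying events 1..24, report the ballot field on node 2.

step 1 timeout(3): 3={cand,b=7,log=-}
step 2 deliver 3→1: 1={foll,b=7,log=-}
step 3 deliver 1→3: —
step 4 deliver 3→0: 0={foll,b=7,log=-}
step 5 deliver 0→3: 3={lead,b=7,log=-}
step 6 deliver 3→2: 2={foll,b=7,log=-}
step 7 deliver 2→3: —
step 8 propose(3,'w'): —
step 9 deliver 3→0: 0={foll,b=7,log=w}
step 10 deliver 0→3: —
step 11 deliver 3→1: 1={foll,b=7,log=w}
step 12 deliver 1→3: 3={lead,b=7,log=w}
step 13 deliver 3→2: 2={foll,b=7,log=w}
step 14 deliver 2→3: —
step 15 timeout(2): 2={cand,b=10,log=w}
step 16 deliver 2→1: 1={foll,b=10,log=w}
step 17 deliver 1→2: —
step 18 crash(2): 2={✗cand,b=10,log=w}
step 19 recover(2): 2={foll,b=10,log=w}
step 20 deliver 2→3: —
step 21 deliver 2→0: —
step 22 deliver 2→0: —
step 23 deliver 1→2: —
step 24 propose(3,'q'): —

10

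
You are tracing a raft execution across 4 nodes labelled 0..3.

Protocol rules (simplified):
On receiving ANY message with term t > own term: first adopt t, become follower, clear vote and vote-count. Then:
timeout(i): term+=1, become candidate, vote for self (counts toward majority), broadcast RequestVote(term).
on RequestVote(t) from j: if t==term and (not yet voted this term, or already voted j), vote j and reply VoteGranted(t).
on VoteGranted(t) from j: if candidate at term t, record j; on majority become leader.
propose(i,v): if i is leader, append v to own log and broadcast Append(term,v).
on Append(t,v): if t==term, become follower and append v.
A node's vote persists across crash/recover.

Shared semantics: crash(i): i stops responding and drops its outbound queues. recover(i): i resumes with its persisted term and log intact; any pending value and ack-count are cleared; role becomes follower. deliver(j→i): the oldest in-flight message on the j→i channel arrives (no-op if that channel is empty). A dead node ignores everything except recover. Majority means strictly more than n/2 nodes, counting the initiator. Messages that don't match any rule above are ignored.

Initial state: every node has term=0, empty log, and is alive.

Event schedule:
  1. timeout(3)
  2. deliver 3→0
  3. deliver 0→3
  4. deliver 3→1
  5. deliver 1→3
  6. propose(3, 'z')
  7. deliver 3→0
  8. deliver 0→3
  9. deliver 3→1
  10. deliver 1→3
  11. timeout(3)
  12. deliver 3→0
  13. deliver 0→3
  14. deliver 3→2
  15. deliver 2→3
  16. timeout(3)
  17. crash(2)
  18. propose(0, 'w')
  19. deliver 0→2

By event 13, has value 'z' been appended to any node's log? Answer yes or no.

yes

after 1 — timeout(3): n3:cand/t1/[-]
after 2 — deliver 3→0: n0:foll/t1/[-]
after 3 — deliver 0→3: ·
after 4 — deliver 3→1: n1:foll/t1/[-]
after 5 — deliver 1→3: n3:lead/t1/[-]
after 6 — propose(3,'z'): n3:lead/t1/[z]
after 7 — deliver 3→0: n0:foll/t1/[z]
after 8 — deliver 0→3: ·
after 9 — deliver 3→1: n1:foll/t1/[z]
after 10 — deliver 1→3: ·
after 11 — timeout(3): n3:cand/t2/[z]
after 12 — deliver 3→0: n0:foll/t2/[z]
after 13 — deliver 0→3: ·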